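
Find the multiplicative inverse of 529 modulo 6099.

6099 = 11*529 + 280
529 = 1*280 + 249
280 = 1*249 + 31
249 = 8*31 + 1
31 = 31*1 + 0
gcd(529, 6099) = 1, so the inverse exists.
Back-substitute for 1:
1 = 1*249 − 8*31
  = −8*280 + 9*249
  = 9*529 − 17*280
  = −17*6099 + 196*529
So 529⁻¹ ≡ 196 (mod 6099).

196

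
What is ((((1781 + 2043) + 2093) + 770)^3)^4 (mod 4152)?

1781 + 2043 = 3824
3824 + 2093 = 5917 ≡ 1765 (mod 4152)
1765 + 770 = 2535
(2535)^3 ≡ 423 (mod 4152)
(423)^4 ≡ 825 (mod 4152)

825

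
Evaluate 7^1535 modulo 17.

By square-and-multiply:
1535 in binary is 10111111111, i.e. 1535 = 1024 + 256 + 128 + 64 + 32 + 16 + 8 + 4 + 2 + 1.
7^1 ≡ 7 (mod 17)
7^2 ≡ 7^2 = 49 ≡ 15 (mod 17)
7^4 ≡ 15^2 = 225 ≡ 4 (mod 17)
7^8 ≡ 4^2 = 16 (mod 17)
7^16 ≡ 16^2 = 256 ≡ 1 (mod 17)
7^32 ≡ 1^2 = 1 (mod 17)
7^64 ≡ 1^2 = 1 (mod 17)
7^128 ≡ 1^2 = 1 (mod 17)
7^256 ≡ 1^2 = 1 (mod 17)
7^512 ≡ 1^2 = 1 (mod 17)
7^1024 ≡ 1^2 = 1 (mod 17)
7^1535 = 7^1024 × 7^256 × 7^128 × 7^64 × 7^32 × 7^16 × 7^8 × 7^4 × 7^2 × 7^1 ≡ 1 × 1 × 1 × 1 × 1 × 1 × 16 × 4 × 15 × 7 (mod 17).
Accumulate the product:
1 × 1 = 1
1 × 1 = 1
1 × 1 = 1
1 × 1 = 1
1 × 1 = 1
1 × 16 = 16
16 × 4 = 64 ≡ 13
13 × 15 = 195 ≡ 8
8 × 7 = 56 ≡ 5

5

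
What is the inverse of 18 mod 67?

41

67 = 3·18 + 13
18 = 1·13 + 5
13 = 2·5 + 3
5 = 1·3 + 2
3 = 1·2 + 1
2 = 2·1 + 0
gcd(18, 67) = 1, so the inverse exists.
Back-substitute for 1:
1 = 1·3 − 1·2
  = −1·5 + 2·3
  = 2·13 − 5·5
  = −5·18 + 7·13
  = 7·67 − 26·18
So 18⁻¹ ≡ −26 ≡ 41 (mod 67).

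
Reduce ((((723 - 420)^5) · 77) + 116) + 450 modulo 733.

175

723 - 420 = 303
(303)^5 ≡ 33 (mod 733)
33 · 77 = 2541 ≡ 342 (mod 733)
342 + 116 = 458
458 + 450 = 908 ≡ 175 (mod 733)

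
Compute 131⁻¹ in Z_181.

Apply the Euclidean algorithm and back-substitute:
181 = 1·131 + 50
131 = 2·50 + 31
50 = 1·31 + 19
31 = 1·19 + 12
19 = 1·12 + 7
12 = 1·7 + 5
7 = 1·5 + 2
5 = 2·2 + 1
2 = 2·1 + 0
gcd(131, 181) = 1, so the inverse exists.
Bézout: 1 = −55·181 + 76·131.
So 131⁻¹ ≡ 76 (mod 181).

76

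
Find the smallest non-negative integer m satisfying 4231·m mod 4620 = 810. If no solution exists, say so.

1530

gcd(4231, 4620) = 1, so a unique solution mod 4620 exists.
4231⁻¹ ≡ 2791 (mod 4620).
m ≡ 2791·810 ≡ 1530 (mod 4620).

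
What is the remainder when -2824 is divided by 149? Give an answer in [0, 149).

7

-2824 = -19·149 + 7, so -2824 ≡ 7 (mod 149).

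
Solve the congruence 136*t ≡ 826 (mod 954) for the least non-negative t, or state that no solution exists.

gcd(136, 954) = 2, and 2 | 826, so solutions exist.
Divide through by 2: 68*t = 413 (mod 477).
68⁻¹ ≡ 470 (mod 477).
t ≡ 470*413 ≡ 448 (mod 477).
The smallest non-negative solution is t = 448.

448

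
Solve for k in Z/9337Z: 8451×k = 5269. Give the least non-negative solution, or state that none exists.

6433

gcd(8451, 9337) = 1, so a unique solution mod 9337 exists.
8451⁻¹ ≡ 9200 (mod 9337).
k ≡ 9200×5269 ≡ 6433 (mod 9337).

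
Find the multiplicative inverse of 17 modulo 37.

37 = 2×17 + 3
17 = 5×3 + 2
3 = 1×2 + 1
2 = 2×1 + 0
gcd(17, 37) = 1, so the inverse exists.
Back-substitute for 1:
1 = 1×3 − 1×2
  = −1×17 + 6×3
  = 6×37 − 13×17
So 17⁻¹ ≡ −13 ≡ 24 (mod 37).

24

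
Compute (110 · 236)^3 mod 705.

110 · 236 = 25960 ≡ 580 (mod 705)
(580)^3 ≡ 430 (mod 705)

430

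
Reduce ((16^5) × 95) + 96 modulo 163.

(16)^5 ≡ 160 (mod 163)
160 × 95 = 15200 ≡ 41 (mod 163)
41 + 96 = 137

137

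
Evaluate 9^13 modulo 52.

9

By square-and-multiply:
13 in binary is 1101, i.e. 13 = 8 + 4 + 1.
9^1 ≡ 9 (mod 52)
9^2 ≡ 9^2 = 81 ≡ 29 (mod 52)
9^4 ≡ 29^2 = 841 ≡ 9 (mod 52)
9^8 ≡ 9^2 = 81 ≡ 29 (mod 52)
9^13 = 9^8 × 9^4 × 9^1 ≡ 29 × 9 × 9 (mod 52).
Accumulate the product:
29 × 9 = 261 ≡ 1
1 × 9 = 9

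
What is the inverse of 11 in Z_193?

158

193 = 17*11 + 6
11 = 1*6 + 5
6 = 1*5 + 1
5 = 5*1 + 0
gcd(11, 193) = 1, so the inverse exists.
Back-substitute for 1:
1 = 1*6 − 1*5
  = −1*11 + 2*6
  = 2*193 − 35*11
So 11⁻¹ ≡ −35 ≡ 158 (mod 193).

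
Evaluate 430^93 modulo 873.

93 in binary is 1011101, i.e. 93 = 64 + 16 + 8 + 4 + 1.
430^1 ≡ 430 (mod 873)
430^2 ≡ 430^2 = 184900 ≡ 697 (mod 873)
430^4 ≡ 697^2 = 485809 ≡ 421 (mod 873)
430^8 ≡ 421^2 = 177241 ≡ 22 (mod 873)
430^16 ≡ 22^2 = 484 (mod 873)
430^32 ≡ 484^2 = 234256 ≡ 292 (mod 873)
430^64 ≡ 292^2 = 85264 ≡ 583 (mod 873)
430^93 = 430^64 × 430^16 × 430^8 × 430^4 × 430^1 ≡ 583 × 484 × 22 × 421 × 430 (mod 873).
Accumulate the product:
583 × 484 = 282172 ≡ 193
193 × 22 = 4246 ≡ 754
754 × 421 = 317434 ≡ 535
535 × 430 = 230050 ≡ 451

451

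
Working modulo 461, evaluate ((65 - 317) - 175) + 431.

65 - 317 = -252 ≡ 209 (mod 461)
209 - 175 = 34
34 + 431 = 465 ≡ 4 (mod 461)

4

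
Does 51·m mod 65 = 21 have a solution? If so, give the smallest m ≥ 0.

31

gcd(51, 65) = 1, so a unique solution mod 65 exists.
51⁻¹ ≡ 51 (mod 65).
m ≡ 51·21 ≡ 31 (mod 65).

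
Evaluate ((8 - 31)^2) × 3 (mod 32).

8 - 31 = -23 ≡ 9 (mod 32)
(9)^2 ≡ 17 (mod 32)
17 × 3 = 51 ≡ 19 (mod 32)

19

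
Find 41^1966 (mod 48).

1966 in binary is 11110101110, i.e. 1966 = 1024 + 512 + 256 + 128 + 32 + 8 + 4 + 2.
41^1 ≡ 41 (mod 48)
41^2 ≡ 41^2 = 1681 ≡ 1 (mod 48)
41^4 ≡ 1^2 = 1 (mod 48)
41^8 ≡ 1^2 = 1 (mod 48)
41^16 ≡ 1^2 = 1 (mod 48)
41^32 ≡ 1^2 = 1 (mod 48)
41^64 ≡ 1^2 = 1 (mod 48)
41^128 ≡ 1^2 = 1 (mod 48)
41^256 ≡ 1^2 = 1 (mod 48)
41^512 ≡ 1^2 = 1 (mod 48)
41^1024 ≡ 1^2 = 1 (mod 48)
41^1966 = 41^1024 × 41^512 × 41^256 × 41^128 × 41^32 × 41^8 × 41^4 × 41^2 ≡ 1 × 1 × 1 × 1 × 1 × 1 × 1 × 1 (mod 48).
Accumulate the product:
1 × 1 = 1
1 × 1 = 1
1 × 1 = 1
1 × 1 = 1
1 × 1 = 1
1 × 1 = 1
1 × 1 = 1

1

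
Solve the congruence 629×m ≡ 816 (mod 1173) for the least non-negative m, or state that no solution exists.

33

gcd(629, 1173) = 17, and 17 | 816, so solutions exist.
Divide through by 17: 37×m ≡ 48 mod 69.
37⁻¹ ≡ 28 (mod 69).
m ≡ 28×48 ≡ 33 (mod 69).
The smallest non-negative solution is m = 33.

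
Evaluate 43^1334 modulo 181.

39

1334 in binary is 10100110110, i.e. 1334 = 1024 + 256 + 32 + 16 + 4 + 2.
43^1 ≡ 43 (mod 181)
43^2 ≡ 43^2 = 1849 ≡ 39 (mod 181)
43^4 ≡ 39^2 = 1521 ≡ 73 (mod 181)
43^8 ≡ 73^2 = 5329 ≡ 80 (mod 181)
43^16 ≡ 80^2 = 6400 ≡ 65 (mod 181)
43^32 ≡ 65^2 = 4225 ≡ 62 (mod 181)
43^64 ≡ 62^2 = 3844 ≡ 43 (mod 181)
43^128 ≡ 43^2 = 1849 ≡ 39 (mod 181)
43^256 ≡ 39^2 = 1521 ≡ 73 (mod 181)
43^512 ≡ 73^2 = 5329 ≡ 80 (mod 181)
43^1024 ≡ 80^2 = 6400 ≡ 65 (mod 181)
43^1334 = 43^1024 * 43^256 * 43^32 * 43^16 * 43^4 * 43^2 ≡ 65 * 73 * 62 * 65 * 73 * 39 (mod 181).
Accumulate the product:
65 * 73 = 4745 ≡ 39
39 * 62 = 2418 ≡ 65
65 * 65 = 4225 ≡ 62
62 * 73 = 4526 ≡ 1
1 * 39 = 39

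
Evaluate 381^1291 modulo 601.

Compute successive squares:
381^1 ≡ 381 (mod 601)
381^2 ≡ 381^2 = 145161 ≡ 320 (mod 601)
381^4 ≡ 320^2 = 102400 ≡ 230 (mod 601)
381^8 ≡ 230^2 = 52900 ≡ 12 (mod 601)
381^16 ≡ 12^2 = 144 (mod 601)
381^32 ≡ 144^2 = 20736 ≡ 302 (mod 601)
381^64 ≡ 302^2 = 91204 ≡ 453 (mod 601)
381^128 ≡ 453^2 = 205209 ≡ 268 (mod 601)
381^256 ≡ 268^2 = 71824 ≡ 305 (mod 601)
381^512 ≡ 305^2 = 93025 ≡ 471 (mod 601)
381^1024 ≡ 471^2 = 221841 ≡ 72 (mod 601)
381^1291 = 381^1024 * 381^256 * 381^8 * 381^2 * 381^1 ≡ 72 * 305 * 12 * 320 * 381 (mod 601).
Accumulate the product:
72 * 305 = 21960 ≡ 324
324 * 12 = 3888 ≡ 282
282 * 320 = 90240 ≡ 90
90 * 381 = 34290 ≡ 33

33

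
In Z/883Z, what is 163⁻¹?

883 = 5*163 + 68
163 = 2*68 + 27
68 = 2*27 + 14
27 = 1*14 + 13
14 = 1*13 + 1
13 = 13*1 + 0
gcd(163, 883) = 1, so the inverse exists.
Back-substitute for 1:
1 = 1*14 − 1*13
  = −1*27 + 2*14
  = 2*68 − 5*27
  = −5*163 + 12*68
  = 12*883 − 65*163
So 163⁻¹ ≡ −65 ≡ 818 (mod 883).

818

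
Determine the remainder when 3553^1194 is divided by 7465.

4329

Using repeated squaring:
1194 in binary is 10010101010, i.e. 1194 = 1024 + 128 + 32 + 8 + 2.
3553^1 ≡ 3553 (mod 7465)
3553^2 ≡ 3553^2 = 12623809 ≡ 494 (mod 7465)
3553^4 ≡ 494^2 = 244036 ≡ 5156 (mod 7465)
3553^8 ≡ 5156^2 = 26584336 ≡ 1471 (mod 7465)
3553^16 ≡ 1471^2 = 2163841 ≡ 6456 (mod 7465)
3553^32 ≡ 6456^2 = 41679936 ≡ 2841 (mod 7465)
3553^64 ≡ 2841^2 = 8071281 ≡ 1616 (mod 7465)
3553^128 ≡ 1616^2 = 2611456 ≡ 6171 (mod 7465)
3553^256 ≡ 6171^2 = 38081241 ≡ 2276 (mod 7465)
3553^512 ≡ 2276^2 = 5180176 ≡ 6931 (mod 7465)
3553^1024 ≡ 6931^2 = 48038761 ≡ 1486 (mod 7465)
3553^1194 = 3553^1024 × 3553^128 × 3553^32 × 3553^8 × 3553^2 ≡ 1486 × 6171 × 2841 × 1471 × 494 (mod 7465).
Accumulate the product:
1486 × 6171 = 9170106 ≡ 3086
3086 × 2841 = 8767326 ≡ 3416
3416 × 1471 = 5024936 ≡ 991
991 × 494 = 489554 ≡ 4329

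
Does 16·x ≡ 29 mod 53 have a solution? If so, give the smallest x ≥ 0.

25

gcd(16, 53) = 1, so a unique solution mod 53 exists.
16⁻¹ ≡ 10 (mod 53).
x ≡ 10·29 ≡ 25 (mod 53).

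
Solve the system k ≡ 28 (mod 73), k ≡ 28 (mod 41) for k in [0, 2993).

73⁻¹ mod 41: 73*9 ≡ 1 (mod 41), so 73⁻¹ ≡ 9.
k = 28 + 73*((28 − 28)*9 mod 41) = 28 + 73*0 = 28.
Check: 28 mod 73 = 28, 28 mod 41 = 28. ✓

28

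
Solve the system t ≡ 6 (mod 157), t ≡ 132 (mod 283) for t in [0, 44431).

44280

157⁻¹ mod 283: 157·137 ≡ 1 (mod 283), so 157⁻¹ ≡ 137.
t = 6 + 157·((132 − 6)·137 mod 283) = 6 + 157·282 = 44280.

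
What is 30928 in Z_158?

30928 = 195·158 + 118, so 30928 ≡ 118 (mod 158).

118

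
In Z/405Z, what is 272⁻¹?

338

Apply the Euclidean algorithm and back-substitute:
405 = 1*272 + 133
272 = 2*133 + 6
133 = 22*6 + 1
6 = 6*1 + 0
gcd(272, 405) = 1, so the inverse exists.
Bézout: 1 = 45*405 − 67*272.
So 272⁻¹ ≡ −67 ≡ 338 (mod 405).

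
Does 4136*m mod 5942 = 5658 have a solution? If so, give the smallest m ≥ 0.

520

gcd(4136, 5942) = 2, and 2 | 5658, so solutions exist.
Divide through by 2: 2068*m ≡ 2829 mod 2971.
2068⁻¹ ≡ 1168 (mod 2971).
m ≡ 1168*2829 ≡ 520 (mod 2971).
The smallest non-negative solution is m = 520.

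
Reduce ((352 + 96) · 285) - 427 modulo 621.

569

352 + 96 = 448
448 · 285 = 127680 ≡ 375 (mod 621)
375 - 427 = -52 ≡ 569 (mod 621)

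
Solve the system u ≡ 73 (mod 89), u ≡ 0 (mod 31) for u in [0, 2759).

89⁻¹ mod 31: 89·23 ≡ 1 (mod 31), so 89⁻¹ ≡ 23.
u = 73 + 89·((0 − 73)·23 mod 31) = 73 + 89·26 = 2387.
Check: 2387 mod 89 = 73, 2387 mod 31 = 0. ✓

2387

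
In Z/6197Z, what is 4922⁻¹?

1497

By the extended Euclidean algorithm:
6197 = 1·4922 + 1275
4922 = 3·1275 + 1097
1275 = 1·1097 + 178
1097 = 6·178 + 29
178 = 6·29 + 4
29 = 7·4 + 1
4 = 4·1 + 0
gcd(4922, 6197) = 1, so the inverse exists.
Bézout: 1 = −1189·6197 + 1497·4922.
So 4922⁻¹ ≡ 1497 (mod 6197).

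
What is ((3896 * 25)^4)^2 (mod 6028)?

1896

3896 * 25 = 97400 ≡ 952 (mod 6028)
(952)^4 ≡ 2264 (mod 6028)
(2264)^2 ≡ 1896 (mod 6028)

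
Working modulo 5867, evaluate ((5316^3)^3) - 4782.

(5316)^3 ≡ 1620 (mod 5867)
(1620)^3 ≡ 583 (mod 5867)
583 - 4782 = -4199 ≡ 1668 (mod 5867)

1668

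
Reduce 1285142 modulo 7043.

3316

1285142 = 182*7043 + 3316, so 1285142 ≡ 3316 (mod 7043).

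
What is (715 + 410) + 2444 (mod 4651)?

3569

715 + 410 = 1125
1125 + 2444 = 3569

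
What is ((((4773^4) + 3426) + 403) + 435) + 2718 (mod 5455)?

953

(4773)^4 ≡ 4881 (mod 5455)
4881 + 3426 = 8307 ≡ 2852 (mod 5455)
2852 + 403 = 3255
3255 + 435 = 3690
3690 + 2718 = 6408 ≡ 953 (mod 5455)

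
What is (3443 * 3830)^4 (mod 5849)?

2714

3443 * 3830 = 13186690 ≡ 3044 (mod 5849)
(3044)^4 ≡ 2714 (mod 5849)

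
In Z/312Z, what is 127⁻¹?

312 = 2×127 + 58
127 = 2×58 + 11
58 = 5×11 + 3
11 = 3×3 + 2
3 = 1×2 + 1
2 = 2×1 + 0
gcd(127, 312) = 1, so the inverse exists.
Bézout: 1 = 46×312 − 113×127.
So 127⁻¹ ≡ −113 ≡ 199 (mod 312).

199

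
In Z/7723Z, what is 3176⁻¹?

7723 = 2×3176 + 1371
3176 = 2×1371 + 434
1371 = 3×434 + 69
434 = 6×69 + 20
69 = 3×20 + 9
20 = 2×9 + 2
9 = 4×2 + 1
2 = 2×1 + 0
gcd(3176, 7723) = 1, so the inverse exists.
Bézout: 1 = 1427×7723 − 3470×3176.
So 3176⁻¹ ≡ −3470 ≡ 4253 (mod 7723).

4253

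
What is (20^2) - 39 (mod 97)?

70

(20)^2 ≡ 12 (mod 97)
12 - 39 = -27 ≡ 70 (mod 97)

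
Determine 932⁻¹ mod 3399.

Apply the Euclidean algorithm and back-substitute:
3399 = 3*932 + 603
932 = 1*603 + 329
603 = 1*329 + 274
329 = 1*274 + 55
274 = 4*55 + 54
55 = 1*54 + 1
54 = 54*1 + 0
gcd(932, 3399) = 1, so the inverse exists.
Back-substitute for 1:
1 = 1*55 − 1*54
  = −1*274 + 5*55
  = 5*329 − 6*274
  = −6*603 + 11*329
  = 11*932 − 17*603
  = −17*3399 + 62*932
So 932⁻¹ ≡ 62 (mod 3399).

62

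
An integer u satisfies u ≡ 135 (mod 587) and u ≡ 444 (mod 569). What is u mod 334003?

65879

587⁻¹ mod 569: 587×411 ≡ 1 (mod 569), so 587⁻¹ ≡ 411.
u = 135 + 587×((444 − 135)×411 mod 569) = 135 + 587×112 = 65879.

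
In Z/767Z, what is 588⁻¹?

767 = 1·588 + 179
588 = 3·179 + 51
179 = 3·51 + 26
51 = 1·26 + 25
26 = 1·25 + 1
25 = 25·1 + 0
gcd(588, 767) = 1, so the inverse exists.
Bézout: 1 = 23·767 − 30·588.
So 588⁻¹ ≡ −30 ≡ 737 (mod 767).

737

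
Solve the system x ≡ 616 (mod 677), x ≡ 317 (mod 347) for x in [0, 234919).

26342

677⁻¹ mod 347: 677×102 ≡ 1 (mod 347), so 677⁻¹ ≡ 102.
x = 616 + 677×((317 − 616)×102 mod 347) = 616 + 677×38 = 26342.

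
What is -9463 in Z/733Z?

66

-9463 = -13×733 + 66, so -9463 ≡ 66 (mod 733).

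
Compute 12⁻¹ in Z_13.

12

Run the extended Euclidean algorithm:
13 = 1×12 + 1
12 = 12×1 + 0
gcd(12, 13) = 1, so the inverse exists.
Bézout: 1 = 1×13 − 1×12.
So 12⁻¹ ≡ −1 ≡ 12 (mod 13).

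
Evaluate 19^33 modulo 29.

Using repeated squaring:
33 in binary is 100001, i.e. 33 = 32 + 1.
19^1 ≡ 19 (mod 29)
19^2 ≡ 19^2 = 361 ≡ 13 (mod 29)
19^4 ≡ 13^2 = 169 ≡ 24 (mod 29)
19^8 ≡ 24^2 = 576 ≡ 25 (mod 29)
19^16 ≡ 25^2 = 625 ≡ 16 (mod 29)
19^32 ≡ 16^2 = 256 ≡ 24 (mod 29)
19^33 = 19^32 * 19^1 ≡ 24 * 19 (mod 29).
24 * 19 = 456 ≡ 21 (mod 29).

21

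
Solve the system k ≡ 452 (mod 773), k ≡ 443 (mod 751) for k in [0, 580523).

773⁻¹ mod 751: 773×239 ≡ 1 (mod 751), so 773⁻¹ ≡ 239.
k = 452 + 773×((443 − 452)×239 mod 751) = 452 + 773×102 = 79298.
Check: 79298 mod 773 = 452, 79298 mod 751 = 443. ✓

79298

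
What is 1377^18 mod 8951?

Compute successive squares:
18 in binary is 10010, i.e. 18 = 16 + 2.
1377^1 ≡ 1377 (mod 8951)
1377^2 ≡ 1377^2 = 1896129 ≡ 7468 (mod 8951)
1377^4 ≡ 7468^2 = 55771024 ≡ 6294 (mod 8951)
1377^8 ≡ 6294^2 = 39614436 ≡ 6261 (mod 8951)
1377^16 ≡ 6261^2 = 39200121 ≡ 3692 (mod 8951)
1377^18 = 1377^16 × 1377^2 ≡ 3692 × 7468 (mod 8951).
3692 × 7468 = 27571856 ≡ 2776 (mod 8951).

2776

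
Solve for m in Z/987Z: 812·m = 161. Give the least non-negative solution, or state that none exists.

gcd(812, 987) = 7, and 7 | 161, so solutions exist.
Divide through by 7: 116·m = 23 (mod 141).
116⁻¹ ≡ 62 (mod 141).
m ≡ 62·23 ≡ 16 (mod 141).
The smallest non-negative solution is m = 16.

16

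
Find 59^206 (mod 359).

216

206 in binary is 11001110, i.e. 206 = 128 + 64 + 8 + 4 + 2.
59^1 ≡ 59 (mod 359)
59^2 ≡ 59^2 = 3481 ≡ 250 (mod 359)
59^4 ≡ 250^2 = 62500 ≡ 34 (mod 359)
59^8 ≡ 34^2 = 1156 ≡ 79 (mod 359)
59^16 ≡ 79^2 = 6241 ≡ 138 (mod 359)
59^32 ≡ 138^2 = 19044 ≡ 17 (mod 359)
59^64 ≡ 17^2 = 289 (mod 359)
59^128 ≡ 289^2 = 83521 ≡ 233 (mod 359)
59^206 = 59^128 · 59^64 · 59^8 · 59^4 · 59^2 ≡ 233 · 289 · 79 · 34 · 250 (mod 359).
Accumulate the product:
233 · 289 = 67337 ≡ 204
204 · 79 = 16116 ≡ 320
320 · 34 = 10880 ≡ 110
110 · 250 = 27500 ≡ 216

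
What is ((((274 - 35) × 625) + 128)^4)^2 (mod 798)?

121

274 - 35 = 239
239 × 625 = 149375 ≡ 149 (mod 798)
149 + 128 = 277
(277)^4 ≡ 277 (mod 798)
(277)^2 ≡ 121 (mod 798)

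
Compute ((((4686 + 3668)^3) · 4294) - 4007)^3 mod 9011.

1500

4686 + 3668 = 8354
(8354)^3 ≡ 799 (mod 9011)
799 · 4294 = 3430906 ≡ 6726 (mod 9011)
6726 - 4007 = 2719
(2719)^3 ≡ 1500 (mod 9011)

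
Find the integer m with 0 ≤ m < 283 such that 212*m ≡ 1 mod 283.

279

Run the extended Euclidean algorithm:
283 = 1*212 + 71
212 = 2*71 + 70
71 = 1*70 + 1
70 = 70*1 + 0
gcd(212, 283) = 1, so the inverse exists.
Back-substitute for 1:
1 = 1*71 − 1*70
  = −1*212 + 3*71
  = 3*283 − 4*212
So 212⁻¹ ≡ −4 ≡ 279 (mod 283).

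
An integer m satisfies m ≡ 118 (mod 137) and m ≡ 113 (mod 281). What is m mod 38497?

137⁻¹ mod 281: 137*80 ≡ 1 (mod 281), so 137⁻¹ ≡ 80.
m = 118 + 137*((113 − 118)*80 mod 281) = 118 + 137*162 = 22312.

22312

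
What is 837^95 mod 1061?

84

Using repeated squaring:
837^1 ≡ 837 (mod 1061)
837^2 ≡ 837^2 = 700569 ≡ 309 (mod 1061)
837^4 ≡ 309^2 = 95481 ≡ 1052 (mod 1061)
837^8 ≡ 1052^2 = 1106704 ≡ 81 (mod 1061)
837^16 ≡ 81^2 = 6561 ≡ 195 (mod 1061)
837^32 ≡ 195^2 = 38025 ≡ 890 (mod 1061)
837^64 ≡ 890^2 = 792100 ≡ 594 (mod 1061)
837^95 = 837^64 × 837^16 × 837^8 × 837^4 × 837^2 × 837^1 ≡ 594 × 195 × 81 × 1052 × 309 × 837 (mod 1061).
Accumulate the product:
594 × 195 = 115830 ≡ 181
181 × 81 = 14661 ≡ 868
868 × 1052 = 913136 ≡ 676
676 × 309 = 208884 ≡ 928
928 × 837 = 776736 ≡ 84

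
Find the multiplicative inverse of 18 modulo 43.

12

Apply the Euclidean algorithm and back-substitute:
43 = 2*18 + 7
18 = 2*7 + 4
7 = 1*4 + 3
4 = 1*3 + 1
3 = 3*1 + 0
gcd(18, 43) = 1, so the inverse exists.
Bézout: 1 = −5*43 + 12*18.
So 18⁻¹ ≡ 12 (mod 43).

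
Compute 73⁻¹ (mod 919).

705

919 = 12*73 + 43
73 = 1*43 + 30
43 = 1*30 + 13
30 = 2*13 + 4
13 = 3*4 + 1
4 = 4*1 + 0
gcd(73, 919) = 1, so the inverse exists.
Back-substitute for 1:
1 = 1*13 − 3*4
  = −3*30 + 7*13
  = 7*43 − 10*30
  = −10*73 + 17*43
  = 17*919 − 214*73
So 73⁻¹ ≡ −214 ≡ 705 (mod 919).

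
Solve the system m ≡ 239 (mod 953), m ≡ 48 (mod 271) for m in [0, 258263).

953⁻¹ mod 271: 953*211 ≡ 1 (mod 271), so 953⁻¹ ≡ 211.
m = 239 + 953*((48 − 239)*211 mod 271) = 239 + 953*78 = 74573.

74573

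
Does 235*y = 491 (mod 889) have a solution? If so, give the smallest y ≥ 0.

422

gcd(235, 889) = 1, so a unique solution mod 889 exists.
235⁻¹ ≡ 401 (mod 889).
y ≡ 401*491 ≡ 422 (mod 889).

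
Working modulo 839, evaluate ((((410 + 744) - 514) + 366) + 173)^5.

410 + 744 = 1154 ≡ 315 (mod 839)
315 - 514 = -199 ≡ 640 (mod 839)
640 + 366 = 1006 ≡ 167 (mod 839)
167 + 173 = 340
(340)^5 ≡ 263 (mod 839)

263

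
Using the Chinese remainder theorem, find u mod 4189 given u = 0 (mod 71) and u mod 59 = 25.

497

71⁻¹ mod 59: 71*5 ≡ 1 (mod 59), so 71⁻¹ ≡ 5.
u = 0 + 71*((25 − 0)*5 mod 59) = 0 + 71*7 = 497.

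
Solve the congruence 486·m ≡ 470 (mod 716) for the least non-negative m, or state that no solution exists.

gcd(486, 716) = 2, and 2 | 470, so solutions exist.
Divide through by 2: 243·m ≡ 235 (mod 358).
243⁻¹ ≡ 193 (mod 358).
m ≡ 193·235 ≡ 247 (mod 358).
The smallest non-negative solution is m = 247.

247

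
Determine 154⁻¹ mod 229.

58

229 = 1·154 + 75
154 = 2·75 + 4
75 = 18·4 + 3
4 = 1·3 + 1
3 = 3·1 + 0
gcd(154, 229) = 1, so the inverse exists.
Back-substitute for 1:
1 = 1·4 − 1·3
  = −1·75 + 19·4
  = 19·154 − 39·75
  = −39·229 + 58·154
So 154⁻¹ ≡ 58 (mod 229).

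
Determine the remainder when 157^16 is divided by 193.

108

157^1 ≡ 157 (mod 193)
157^2 ≡ 157^2 = 24649 ≡ 138 (mod 193)
157^4 ≡ 138^2 = 19044 ≡ 130 (mod 193)
157^8 ≡ 130^2 = 16900 ≡ 109 (mod 193)
157^16 ≡ 109^2 = 11881 ≡ 108 (mod 193)
So 157^16 ≡ 108 (mod 193).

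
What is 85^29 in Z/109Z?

42

By square-and-multiply:
85^1 ≡ 85 (mod 109)
85^2 ≡ 85^2 = 7225 ≡ 31 (mod 109)
85^4 ≡ 31^2 = 961 ≡ 89 (mod 109)
85^8 ≡ 89^2 = 7921 ≡ 73 (mod 109)
85^16 ≡ 73^2 = 5329 ≡ 97 (mod 109)
85^29 = 85^16 * 85^8 * 85^4 * 85^1 ≡ 97 * 73 * 89 * 85 (mod 109).
Accumulate the product:
97 * 73 = 7081 ≡ 105
105 * 89 = 9345 ≡ 80
80 * 85 = 6800 ≡ 42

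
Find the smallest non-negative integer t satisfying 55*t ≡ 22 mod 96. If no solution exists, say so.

58

gcd(55, 96) = 1, so a unique solution mod 96 exists.
55⁻¹ ≡ 7 (mod 96).
t ≡ 7*22 ≡ 58 (mod 96).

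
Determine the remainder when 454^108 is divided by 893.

Using repeated squaring:
108 in binary is 1101100, i.e. 108 = 64 + 32 + 8 + 4.
454^1 ≡ 454 (mod 893)
454^2 ≡ 454^2 = 206116 ≡ 726 (mod 893)
454^4 ≡ 726^2 = 527076 ≡ 206 (mod 893)
454^8 ≡ 206^2 = 42436 ≡ 465 (mod 893)
454^16 ≡ 465^2 = 216225 ≡ 119 (mod 893)
454^32 ≡ 119^2 = 14161 ≡ 766 (mod 893)
454^64 ≡ 766^2 = 586756 ≡ 55 (mod 893)
454^108 = 454^64 · 454^32 · 454^8 · 454^4 ≡ 55 · 766 · 465 · 206 (mod 893).
Accumulate the product:
55 · 766 = 42130 ≡ 159
159 · 465 = 73935 ≡ 709
709 · 206 = 146054 ≡ 495

495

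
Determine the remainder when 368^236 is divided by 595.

By square-and-multiply:
236 in binary is 11101100, i.e. 236 = 128 + 64 + 32 + 8 + 4.
368^1 ≡ 368 (mod 595)
368^2 ≡ 368^2 = 135424 ≡ 359 (mod 595)
368^4 ≡ 359^2 = 128881 ≡ 361 (mod 595)
368^8 ≡ 361^2 = 130321 ≡ 16 (mod 595)
368^16 ≡ 16^2 = 256 (mod 595)
368^32 ≡ 256^2 = 65536 ≡ 86 (mod 595)
368^64 ≡ 86^2 = 7396 ≡ 256 (mod 595)
368^128 ≡ 256^2 = 65536 ≡ 86 (mod 595)
368^236 = 368^128 · 368^64 · 368^32 · 368^8 · 368^4 ≡ 86 · 256 · 86 · 16 · 361 (mod 595).
Accumulate the product:
86 · 256 = 22016 ≡ 1
1 · 86 = 86
86 · 16 = 1376 ≡ 186
186 · 361 = 67146 ≡ 506

506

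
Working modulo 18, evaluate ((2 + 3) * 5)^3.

1

2 + 3 = 5
5 * 5 = 25 ≡ 7 (mod 18)
(7)^3 ≡ 1 (mod 18)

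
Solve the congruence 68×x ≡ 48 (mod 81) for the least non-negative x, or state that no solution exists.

gcd(68, 81) = 1, so a unique solution mod 81 exists.
68⁻¹ ≡ 56 (mod 81).
x ≡ 56×48 ≡ 15 (mod 81).

15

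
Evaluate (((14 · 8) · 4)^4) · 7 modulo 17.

14 · 8 = 112 ≡ 10 (mod 17)
10 · 4 = 40 ≡ 6 (mod 17)
(6)^4 ≡ 4 (mod 17)
4 · 7 = 28 ≡ 11 (mod 17)

11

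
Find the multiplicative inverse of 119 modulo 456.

Apply the Euclidean algorithm and back-substitute:
456 = 3·119 + 99
119 = 1·99 + 20
99 = 4·20 + 19
20 = 1·19 + 1
19 = 19·1 + 0
gcd(119, 456) = 1, so the inverse exists.
Bézout: 1 = −6·456 + 23·119.
So 119⁻¹ ≡ 23 (mod 456).

23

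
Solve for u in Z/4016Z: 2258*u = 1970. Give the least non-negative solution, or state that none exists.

289

gcd(2258, 4016) = 2, and 2 | 1970, so solutions exist.
Divide through by 2: 1129*u mod 2008 = 985.
1129⁻¹ ≡ 249 (mod 2008).
u ≡ 249*985 ≡ 289 (mod 2008).
The smallest non-negative solution is u = 289.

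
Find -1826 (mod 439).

369

-1826 = -5·439 + 369, so -1826 ≡ 369 (mod 439).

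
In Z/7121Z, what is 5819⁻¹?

979

Apply the Euclidean algorithm and back-substitute:
7121 = 1*5819 + 1302
5819 = 4*1302 + 611
1302 = 2*611 + 80
611 = 7*80 + 51
80 = 1*51 + 29
51 = 1*29 + 22
29 = 1*22 + 7
22 = 3*7 + 1
7 = 7*1 + 0
gcd(5819, 7121) = 1, so the inverse exists.
Bézout: 1 = −800*7121 + 979*5819.
So 5819⁻¹ ≡ 979 (mod 7121).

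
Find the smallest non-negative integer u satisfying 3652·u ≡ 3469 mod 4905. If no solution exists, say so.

4867

gcd(3652, 4905) = 1, so a unique solution mod 4905 exists.
3652⁻¹ ≡ 3163 (mod 4905).
u ≡ 3163·3469 ≡ 4867 (mod 4905).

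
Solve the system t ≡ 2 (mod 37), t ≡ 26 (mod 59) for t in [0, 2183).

557

37⁻¹ mod 59: 37·8 ≡ 1 (mod 59), so 37⁻¹ ≡ 8.
t = 2 + 37·((26 − 2)·8 mod 59) = 2 + 37·15 = 557.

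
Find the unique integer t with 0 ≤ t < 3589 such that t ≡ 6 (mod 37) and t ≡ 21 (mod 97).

894

37⁻¹ mod 97: 37*21 ≡ 1 (mod 97), so 37⁻¹ ≡ 21.
t = 6 + 37*((21 − 6)*21 mod 97) = 6 + 37*24 = 894.
Check: 894 mod 37 = 6, 894 mod 97 = 21. ✓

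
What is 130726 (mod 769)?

130726 = 169×769 + 765, so 130726 ≡ 765 (mod 769).

765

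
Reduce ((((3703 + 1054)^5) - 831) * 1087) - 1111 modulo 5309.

3753

3703 + 1054 = 4757
(4757)^5 ≡ 4142 (mod 5309)
4142 - 831 = 3311
3311 * 1087 = 3599057 ≡ 4864 (mod 5309)
4864 - 1111 = 3753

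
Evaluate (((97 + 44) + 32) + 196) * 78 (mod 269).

97 + 44 = 141
141 + 32 = 173
173 + 196 = 369 ≡ 100 (mod 269)
100 * 78 = 7800 ≡ 268 (mod 269)

268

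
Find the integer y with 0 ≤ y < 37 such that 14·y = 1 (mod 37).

37 = 2×14 + 9
14 = 1×9 + 5
9 = 1×5 + 4
5 = 1×4 + 1
4 = 4×1 + 0
gcd(14, 37) = 1, so the inverse exists.
Back-substitute for 1:
1 = 1×5 − 1×4
  = −1×9 + 2×5
  = 2×14 − 3×9
  = −3×37 + 8×14
So 14⁻¹ ≡ 8 (mod 37).

8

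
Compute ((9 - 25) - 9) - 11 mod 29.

22

9 - 25 = -16 ≡ 13 (mod 29)
13 - 9 = 4
4 - 11 = -7 ≡ 22 (mod 29)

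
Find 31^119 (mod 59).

Compute successive squares:
119 in binary is 1110111, i.e. 119 = 64 + 32 + 16 + 4 + 2 + 1.
31^1 ≡ 31 (mod 59)
31^2 ≡ 31^2 = 961 ≡ 17 (mod 59)
31^4 ≡ 17^2 = 289 ≡ 53 (mod 59)
31^8 ≡ 53^2 = 2809 ≡ 36 (mod 59)
31^16 ≡ 36^2 = 1296 ≡ 57 (mod 59)
31^32 ≡ 57^2 = 3249 ≡ 4 (mod 59)
31^64 ≡ 4^2 = 16 (mod 59)
31^119 = 31^64 · 31^32 · 31^16 · 31^4 · 31^2 · 31^1 ≡ 16 · 4 · 57 · 53 · 17 · 31 (mod 59).
Accumulate the product:
16 · 4 = 64 ≡ 5
5 · 57 = 285 ≡ 49
49 · 53 = 2597 ≡ 1
1 · 17 = 17
17 · 31 = 527 ≡ 55

55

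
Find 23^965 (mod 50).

43

965 in binary is 1111000101, i.e. 965 = 512 + 256 + 128 + 64 + 4 + 1.
23^1 ≡ 23 (mod 50)
23^2 ≡ 23^2 = 529 ≡ 29 (mod 50)
23^4 ≡ 29^2 = 841 ≡ 41 (mod 50)
23^8 ≡ 41^2 = 1681 ≡ 31 (mod 50)
23^16 ≡ 31^2 = 961 ≡ 11 (mod 50)
23^32 ≡ 11^2 = 121 ≡ 21 (mod 50)
23^64 ≡ 21^2 = 441 ≡ 41 (mod 50)
23^128 ≡ 41^2 = 1681 ≡ 31 (mod 50)
23^256 ≡ 31^2 = 961 ≡ 11 (mod 50)
23^512 ≡ 11^2 = 121 ≡ 21 (mod 50)
23^965 = 23^512 * 23^256 * 23^128 * 23^64 * 23^4 * 23^1 ≡ 21 * 11 * 31 * 41 * 41 * 23 (mod 50).
Accumulate the product:
21 * 11 = 231 ≡ 31
31 * 31 = 961 ≡ 11
11 * 41 = 451 ≡ 1
1 * 41 = 41
41 * 23 = 943 ≡ 43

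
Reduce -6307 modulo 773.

-6307 = -9·773 + 650, so -6307 ≡ 650 (mod 773).

650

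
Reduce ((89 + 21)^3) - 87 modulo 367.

171

89 + 21 = 110
(110)^3 ≡ 258 (mod 367)
258 - 87 = 171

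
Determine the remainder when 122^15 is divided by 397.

Using repeated squaring:
15 in binary is 1111, i.e. 15 = 8 + 4 + 2 + 1.
122^1 ≡ 122 (mod 397)
122^2 ≡ 122^2 = 14884 ≡ 195 (mod 397)
122^4 ≡ 195^2 = 38025 ≡ 310 (mod 397)
122^8 ≡ 310^2 = 96100 ≡ 26 (mod 397)
122^15 = 122^8 × 122^4 × 122^2 × 122^1 ≡ 26 × 310 × 195 × 122 (mod 397).
Accumulate the product:
26 × 310 = 8060 ≡ 120
120 × 195 = 23400 ≡ 374
374 × 122 = 45628 ≡ 370

370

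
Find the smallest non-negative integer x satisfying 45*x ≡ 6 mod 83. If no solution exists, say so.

gcd(45, 83) = 1, so a unique solution mod 83 exists.
45⁻¹ ≡ 24 (mod 83).
x ≡ 24*6 ≡ 61 (mod 83).

61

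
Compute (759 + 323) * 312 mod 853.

759 + 323 = 1082 ≡ 229 (mod 853)
229 * 312 = 71448 ≡ 649 (mod 853)

649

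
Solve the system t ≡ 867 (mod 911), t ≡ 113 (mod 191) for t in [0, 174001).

119297

911⁻¹ mod 191: 911×13 ≡ 1 (mod 191), so 911⁻¹ ≡ 13.
t = 867 + 911×((113 − 867)×13 mod 191) = 867 + 911×130 = 119297.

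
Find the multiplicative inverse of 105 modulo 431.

78

431 = 4*105 + 11
105 = 9*11 + 6
11 = 1*6 + 5
6 = 1*5 + 1
5 = 5*1 + 0
gcd(105, 431) = 1, so the inverse exists.
Back-substitute for 1:
1 = 1*6 − 1*5
  = −1*11 + 2*6
  = 2*105 − 19*11
  = −19*431 + 78*105
So 105⁻¹ ≡ 78 (mod 431).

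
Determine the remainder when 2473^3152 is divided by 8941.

6238

By square-and-multiply:
3152 in binary is 110001010000, i.e. 3152 = 2048 + 1024 + 64 + 16.
2473^1 ≡ 2473 (mod 8941)
2473^2 ≡ 2473^2 = 6115729 ≡ 85 (mod 8941)
2473^4 ≡ 85^2 = 7225 (mod 8941)
2473^8 ≡ 7225^2 = 52200625 ≡ 3067 (mod 8941)
2473^16 ≡ 3067^2 = 9406489 ≡ 557 (mod 8941)
2473^32 ≡ 557^2 = 310249 ≡ 6255 (mod 8941)
2473^64 ≡ 6255^2 = 39125025 ≡ 8150 (mod 8941)
2473^128 ≡ 8150^2 = 66422500 ≡ 8752 (mod 8941)
2473^256 ≡ 8752^2 = 76597504 ≡ 8898 (mod 8941)
2473^512 ≡ 8898^2 = 79174404 ≡ 1849 (mod 8941)
2473^1024 ≡ 1849^2 = 3418801 ≡ 3339 (mod 8941)
2473^2048 ≡ 3339^2 = 11148921 ≡ 8435 (mod 8941)
2473^3152 = 2473^2048 · 2473^1024 · 2473^64 · 2473^16 ≡ 8435 · 3339 · 8150 · 557 (mod 8941).
Accumulate the product:
8435 · 3339 = 28164465 ≡ 315
315 · 8150 = 2567250 ≡ 1183
1183 · 557 = 658931 ≡ 6238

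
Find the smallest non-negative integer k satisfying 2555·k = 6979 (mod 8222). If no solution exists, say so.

gcd(2555, 8222) = 1, so a unique solution mod 8222 exists.
2555⁻¹ ≡ 2967 (mod 8222).
k ≡ 2967·6979 ≡ 3697 (mod 8222).

3697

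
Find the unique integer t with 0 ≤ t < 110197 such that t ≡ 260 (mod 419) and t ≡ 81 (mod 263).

17439

419⁻¹ mod 263: 419×204 ≡ 1 (mod 263), so 419⁻¹ ≡ 204.
t = 260 + 419×((81 − 260)×204 mod 263) = 260 + 419×41 = 17439.
Check: 17439 mod 419 = 260, 17439 mod 263 = 81. ✓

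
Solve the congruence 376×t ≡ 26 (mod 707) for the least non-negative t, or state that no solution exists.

64

gcd(376, 707) = 1, so a unique solution mod 707 exists.
376⁻¹ ≡ 220 (mod 707).
t ≡ 220×26 ≡ 64 (mod 707).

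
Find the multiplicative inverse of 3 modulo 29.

10

By the extended Euclidean algorithm:
29 = 9×3 + 2
3 = 1×2 + 1
2 = 2×1 + 0
gcd(3, 29) = 1, so the inverse exists.
Back-substitute for 1:
1 = 1×3 − 1×2
  = −1×29 + 10×3
So 3⁻¹ ≡ 10 (mod 29).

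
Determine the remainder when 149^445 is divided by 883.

445 in binary is 110111101, i.e. 445 = 256 + 128 + 32 + 16 + 8 + 4 + 1.
149^1 ≡ 149 (mod 883)
149^2 ≡ 149^2 = 22201 ≡ 126 (mod 883)
149^4 ≡ 126^2 = 15876 ≡ 865 (mod 883)
149^8 ≡ 865^2 = 748225 ≡ 324 (mod 883)
149^16 ≡ 324^2 = 104976 ≡ 782 (mod 883)
149^32 ≡ 782^2 = 611524 ≡ 488 (mod 883)
149^64 ≡ 488^2 = 238144 ≡ 617 (mod 883)
149^128 ≡ 617^2 = 380689 ≡ 116 (mod 883)
149^256 ≡ 116^2 = 13456 ≡ 211 (mod 883)
149^445 = 149^256 × 149^128 × 149^32 × 149^16 × 149^8 × 149^4 × 149^1 ≡ 211 × 116 × 488 × 782 × 324 × 865 × 149 (mod 883).
Accumulate the product:
211 × 116 = 24476 ≡ 635
635 × 488 = 309880 ≡ 830
830 × 782 = 649060 ≡ 55
55 × 324 = 17820 ≡ 160
160 × 865 = 138400 ≡ 652
652 × 149 = 97148 ≡ 18

18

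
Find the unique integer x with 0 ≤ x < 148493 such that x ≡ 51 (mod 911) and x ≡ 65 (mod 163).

911⁻¹ mod 163: 911*90 ≡ 1 (mod 163), so 911⁻¹ ≡ 90.
x = 51 + 911*((65 − 51)*90 mod 163) = 51 + 911*119 = 108460.

108460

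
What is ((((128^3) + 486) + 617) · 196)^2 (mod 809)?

609

(128)^3 ≡ 224 (mod 809)
224 + 486 = 710
710 + 617 = 1327 ≡ 518 (mod 809)
518 · 196 = 101528 ≡ 403 (mod 809)
(403)^2 ≡ 609 (mod 809)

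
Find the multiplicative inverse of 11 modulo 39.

39 = 3×11 + 6
11 = 1×6 + 5
6 = 1×5 + 1
5 = 5×1 + 0
gcd(11, 39) = 1, so the inverse exists.
Bézout: 1 = 2×39 − 7×11.
So 11⁻¹ ≡ −7 ≡ 32 (mod 39).

32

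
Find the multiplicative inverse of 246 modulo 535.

311

Run the extended Euclidean algorithm:
535 = 2·246 + 43
246 = 5·43 + 31
43 = 1·31 + 12
31 = 2·12 + 7
12 = 1·7 + 5
7 = 1·5 + 2
5 = 2·2 + 1
2 = 2·1 + 0
gcd(246, 535) = 1, so the inverse exists.
Bézout: 1 = 103·535 − 224·246.
So 246⁻¹ ≡ −224 ≡ 311 (mod 535).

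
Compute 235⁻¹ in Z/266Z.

163

By the extended Euclidean algorithm:
266 = 1*235 + 31
235 = 7*31 + 18
31 = 1*18 + 13
18 = 1*13 + 5
13 = 2*5 + 3
5 = 1*3 + 2
3 = 1*2 + 1
2 = 2*1 + 0
gcd(235, 266) = 1, so the inverse exists.
Back-substitute for 1:
1 = 1*3 − 1*2
  = −1*5 + 2*3
  = 2*13 − 5*5
  = −5*18 + 7*13
  = 7*31 − 12*18
  = −12*235 + 91*31
  = 91*266 − 103*235
So 235⁻¹ ≡ −103 ≡ 163 (mod 266).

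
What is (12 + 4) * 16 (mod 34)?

12 + 4 = 16
16 * 16 = 256 ≡ 18 (mod 34)

18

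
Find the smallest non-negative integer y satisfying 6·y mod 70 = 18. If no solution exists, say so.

gcd(6, 70) = 2, and 2 | 18, so solutions exist.
Divide through by 2: 3·y = 9 (mod 35).
3⁻¹ ≡ 12 (mod 35).
y ≡ 12·9 ≡ 3 (mod 35).
The smallest non-negative solution is y = 3.

3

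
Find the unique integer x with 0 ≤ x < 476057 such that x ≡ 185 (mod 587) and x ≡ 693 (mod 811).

587⁻¹ mod 811: 587×706 ≡ 1 (mod 811), so 587⁻¹ ≡ 706.
x = 185 + 587×((693 − 185)×706 mod 811) = 185 + 587×186 = 109367.
Check: 109367 mod 587 = 185, 109367 mod 811 = 693. ✓

109367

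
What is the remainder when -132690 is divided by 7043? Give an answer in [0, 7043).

1127

-132690 = -19×7043 + 1127, so -132690 ≡ 1127 (mod 7043).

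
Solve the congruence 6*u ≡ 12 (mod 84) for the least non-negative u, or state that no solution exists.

2

gcd(6, 84) = 6, and 6 | 12, so solutions exist.
Divide through by 6: 1*u ≡ 2 (mod 14).
1⁻¹ ≡ 1 (mod 14).
u ≡ 1*2 ≡ 2 (mod 14).
The smallest non-negative solution is u = 2.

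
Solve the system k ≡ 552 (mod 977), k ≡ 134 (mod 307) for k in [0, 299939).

153941

977⁻¹ mod 307: 977*159 ≡ 1 (mod 307), so 977⁻¹ ≡ 159.
k = 552 + 977*((134 − 552)*159 mod 307) = 552 + 977*157 = 153941.
Check: 153941 mod 977 = 552, 153941 mod 307 = 134. ✓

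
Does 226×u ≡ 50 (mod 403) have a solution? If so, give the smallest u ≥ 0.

gcd(226, 403) = 1, so a unique solution mod 403 exists.
226⁻¹ ≡ 255 (mod 403).
u ≡ 255×50 ≡ 257 (mod 403).

257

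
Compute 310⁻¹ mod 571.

571 = 1·310 + 261
310 = 1·261 + 49
261 = 5·49 + 16
49 = 3·16 + 1
16 = 16·1 + 0
gcd(310, 571) = 1, so the inverse exists.
Back-substitute for 1:
1 = 1·49 − 3·16
  = −3·261 + 16·49
  = 16·310 − 19·261
  = −19·571 + 35·310
So 310⁻¹ ≡ 35 (mod 571).

35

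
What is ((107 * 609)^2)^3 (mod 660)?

309

107 * 609 = 65163 ≡ 483 (mod 660)
(483)^2 ≡ 309 (mod 660)
(309)^3 ≡ 309 (mod 660)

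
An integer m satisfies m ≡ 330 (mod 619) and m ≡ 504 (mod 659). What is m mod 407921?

619⁻¹ mod 659: 619·313 ≡ 1 (mod 659), so 619⁻¹ ≡ 313.
m = 330 + 619·((504 − 330)·313 mod 659) = 330 + 619·424 = 262786.

262786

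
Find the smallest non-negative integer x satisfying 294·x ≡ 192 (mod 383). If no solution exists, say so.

gcd(294, 383) = 1, so a unique solution mod 383 exists.
294⁻¹ ≡ 142 (mod 383).
x ≡ 142·192 ≡ 71 (mod 383).

71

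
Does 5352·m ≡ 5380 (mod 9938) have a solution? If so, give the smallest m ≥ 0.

gcd(5352, 9938) = 2, and 2 | 5380, so solutions exist.
Divide through by 2: 2676·m ≡ 2690 (mod 4969).
2676⁻¹ ≡ 2984 (mod 4969).
m ≡ 2984·2690 ≡ 2025 (mod 4969).
The smallest non-negative solution is m = 2025.

2025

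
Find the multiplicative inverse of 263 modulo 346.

25

346 = 1*263 + 83
263 = 3*83 + 14
83 = 5*14 + 13
14 = 1*13 + 1
13 = 13*1 + 0
gcd(263, 346) = 1, so the inverse exists.
Back-substitute for 1:
1 = 1*14 − 1*13
  = −1*83 + 6*14
  = 6*263 − 19*83
  = −19*346 + 25*263
So 263⁻¹ ≡ 25 (mod 346).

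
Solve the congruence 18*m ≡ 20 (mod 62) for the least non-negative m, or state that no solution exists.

8

gcd(18, 62) = 2, and 2 | 20, so solutions exist.
Divide through by 2: 9*m ≡ 10 (mod 31).
9⁻¹ ≡ 7 (mod 31).
m ≡ 7*10 ≡ 8 (mod 31).
The smallest non-negative solution is m = 8.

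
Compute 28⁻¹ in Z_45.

By the extended Euclidean algorithm:
45 = 1·28 + 17
28 = 1·17 + 11
17 = 1·11 + 6
11 = 1·6 + 5
6 = 1·5 + 1
5 = 5·1 + 0
gcd(28, 45) = 1, so the inverse exists.
Back-substitute for 1:
1 = 1·6 − 1·5
  = −1·11 + 2·6
  = 2·17 − 3·11
  = −3·28 + 5·17
  = 5·45 − 8·28
So 28⁻¹ ≡ −8 ≡ 37 (mod 45).

37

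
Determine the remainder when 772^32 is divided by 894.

By square-and-multiply:
772^1 ≡ 772 (mod 894)
772^2 ≡ 772^2 = 595984 ≡ 580 (mod 894)
772^4 ≡ 580^2 = 336400 ≡ 256 (mod 894)
772^8 ≡ 256^2 = 65536 ≡ 274 (mod 894)
772^16 ≡ 274^2 = 75076 ≡ 874 (mod 894)
772^32 ≡ 874^2 = 763876 ≡ 400 (mod 894)
So 772^32 ≡ 400 (mod 894).

400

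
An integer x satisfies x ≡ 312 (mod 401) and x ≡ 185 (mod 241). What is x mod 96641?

401⁻¹ mod 241: 401*119 ≡ 1 (mod 241), so 401⁻¹ ≡ 119.
x = 312 + 401*((185 − 312)*119 mod 241) = 312 + 401*70 = 28382.

28382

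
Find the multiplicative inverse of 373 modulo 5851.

5051

Run the extended Euclidean algorithm:
5851 = 15·373 + 256
373 = 1·256 + 117
256 = 2·117 + 22
117 = 5·22 + 7
22 = 3·7 + 1
7 = 7·1 + 0
gcd(373, 5851) = 1, so the inverse exists.
Back-substitute for 1:
1 = 1·22 − 3·7
  = −3·117 + 16·22
  = 16·256 − 35·117
  = −35·373 + 51·256
  = 51·5851 − 800·373
So 373⁻¹ ≡ −800 ≡ 5051 (mod 5851).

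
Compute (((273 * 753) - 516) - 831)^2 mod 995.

273 * 753 = 205569 ≡ 599 (mod 995)
599 - 516 = 83
83 - 831 = -748 ≡ 247 (mod 995)
(247)^2 ≡ 314 (mod 995)

314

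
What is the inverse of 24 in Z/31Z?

By the extended Euclidean algorithm:
31 = 1*24 + 7
24 = 3*7 + 3
7 = 2*3 + 1
3 = 3*1 + 0
gcd(24, 31) = 1, so the inverse exists.
Back-substitute for 1:
1 = 1*7 − 2*3
  = −2*24 + 7*7
  = 7*31 − 9*24
So 24⁻¹ ≡ −9 ≡ 22 (mod 31).

22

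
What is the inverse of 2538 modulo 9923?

520

Apply the Euclidean algorithm and back-substitute:
9923 = 3*2538 + 2309
2538 = 1*2309 + 229
2309 = 10*229 + 19
229 = 12*19 + 1
19 = 19*1 + 0
gcd(2538, 9923) = 1, so the inverse exists.
Bézout: 1 = −133*9923 + 520*2538.
So 2538⁻¹ ≡ 520 (mod 9923).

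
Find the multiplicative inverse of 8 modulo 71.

9

71 = 8×8 + 7
8 = 1×7 + 1
7 = 7×1 + 0
gcd(8, 71) = 1, so the inverse exists.
Back-substitute for 1:
1 = 1×8 − 1×7
  = −1×71 + 9×8
So 8⁻¹ ≡ 9 (mod 71).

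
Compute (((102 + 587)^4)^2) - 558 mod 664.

171

102 + 587 = 689 ≡ 25 (mod 664)
(25)^4 ≡ 193 (mod 664)
(193)^2 ≡ 65 (mod 664)
65 - 558 = -493 ≡ 171 (mod 664)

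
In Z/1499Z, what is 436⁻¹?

361

By the extended Euclidean algorithm:
1499 = 3×436 + 191
436 = 2×191 + 54
191 = 3×54 + 29
54 = 1×29 + 25
29 = 1×25 + 4
25 = 6×4 + 1
4 = 4×1 + 0
gcd(436, 1499) = 1, so the inverse exists.
Bézout: 1 = −105×1499 + 361×436.
So 436⁻¹ ≡ 361 (mod 1499).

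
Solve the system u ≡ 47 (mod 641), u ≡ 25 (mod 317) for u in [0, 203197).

114145

641⁻¹ mod 317: 641·136 ≡ 1 (mod 317), so 641⁻¹ ≡ 136.
u = 47 + 641·((25 − 47)·136 mod 317) = 47 + 641·178 = 114145.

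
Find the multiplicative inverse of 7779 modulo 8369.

Run the extended Euclidean algorithm:
8369 = 1×7779 + 590
7779 = 13×590 + 109
590 = 5×109 + 45
109 = 2×45 + 19
45 = 2×19 + 7
19 = 2×7 + 5
7 = 1×5 + 2
5 = 2×2 + 1
2 = 2×1 + 0
gcd(7779, 8369) = 1, so the inverse exists.
Bézout: 1 = −3283×8369 + 3532×7779.
So 7779⁻¹ ≡ 3532 (mod 8369).

3532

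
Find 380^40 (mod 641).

40

Compute successive squares:
40 in binary is 101000, i.e. 40 = 32 + 8.
380^1 ≡ 380 (mod 641)
380^2 ≡ 380^2 = 144400 ≡ 175 (mod 641)
380^4 ≡ 175^2 = 30625 ≡ 498 (mod 641)
380^8 ≡ 498^2 = 248004 ≡ 578 (mod 641)
380^16 ≡ 578^2 = 334084 ≡ 123 (mod 641)
380^32 ≡ 123^2 = 15129 ≡ 386 (mod 641)
380^40 = 380^32 × 380^8 ≡ 386 × 578 (mod 641).
386 × 578 = 223108 ≡ 40 (mod 641).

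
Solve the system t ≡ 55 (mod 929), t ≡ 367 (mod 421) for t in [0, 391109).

929⁻¹ mod 421: 929·271 ≡ 1 (mod 421), so 929⁻¹ ≡ 271.
t = 55 + 929·((367 − 55)·271 mod 421) = 55 + 929·352 = 327063.

327063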